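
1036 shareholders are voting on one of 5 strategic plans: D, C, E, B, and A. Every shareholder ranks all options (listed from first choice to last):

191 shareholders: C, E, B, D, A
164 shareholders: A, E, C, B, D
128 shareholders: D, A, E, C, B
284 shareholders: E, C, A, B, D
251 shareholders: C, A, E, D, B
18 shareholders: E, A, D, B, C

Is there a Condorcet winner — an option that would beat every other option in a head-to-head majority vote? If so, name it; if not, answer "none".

none

Checking pairwise contests:
C beats D 890–146.
E beats C 594–442.
A beats E 543–493.
C beats B 1018–18.
C beats A 726–310.
Every option loses at least one head-to-head, so there is no Condorcet winner.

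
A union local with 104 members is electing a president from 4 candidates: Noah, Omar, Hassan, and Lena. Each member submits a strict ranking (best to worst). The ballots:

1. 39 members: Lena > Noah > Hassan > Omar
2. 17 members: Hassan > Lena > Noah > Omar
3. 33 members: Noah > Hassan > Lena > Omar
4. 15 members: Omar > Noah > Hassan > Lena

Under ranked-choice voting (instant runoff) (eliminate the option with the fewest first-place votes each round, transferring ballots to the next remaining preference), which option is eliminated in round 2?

Hassan

Round 1: Noah 33, Omar 15, Hassan 17, Lena 39. Eliminate Omar.
Round 2: Noah 48, Hassan 17, Lena 39. Eliminate Hassan.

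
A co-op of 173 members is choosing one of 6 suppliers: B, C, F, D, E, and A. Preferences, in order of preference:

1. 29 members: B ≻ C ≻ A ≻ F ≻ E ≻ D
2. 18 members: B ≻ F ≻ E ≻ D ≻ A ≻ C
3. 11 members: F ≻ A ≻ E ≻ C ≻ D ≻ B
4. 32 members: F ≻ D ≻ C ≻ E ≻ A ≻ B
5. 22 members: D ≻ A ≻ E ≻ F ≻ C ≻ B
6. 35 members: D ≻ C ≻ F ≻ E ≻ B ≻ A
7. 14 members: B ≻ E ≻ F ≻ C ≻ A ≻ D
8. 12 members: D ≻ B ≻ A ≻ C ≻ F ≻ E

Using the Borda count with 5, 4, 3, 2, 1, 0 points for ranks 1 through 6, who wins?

B: 29·5 + 18·5 + 11·0 + 32·0 + 22·0 + 35·1 + 14·5 + 12·4 = 388
C: 29·4 + 18·0 + 11·2 + 32·3 + 22·1 + 35·4 + 14·2 + 12·2 = 448
F: 29·2 + 18·4 + 11·5 + 32·5 + 22·2 + 35·3 + 14·3 + 12·1 = 548
D: 29·0 + 18·2 + 11·1 + 32·4 + 22·5 + 35·5 + 14·0 + 12·5 = 520
E: 29·1 + 18·3 + 11·3 + 32·2 + 22·3 + 35·2 + 14·4 + 12·0 = 372
A: 29·3 + 18·1 + 11·4 + 32·1 + 22·4 + 35·0 + 14·1 + 12·3 = 319
F has the highest Borda score (548).

F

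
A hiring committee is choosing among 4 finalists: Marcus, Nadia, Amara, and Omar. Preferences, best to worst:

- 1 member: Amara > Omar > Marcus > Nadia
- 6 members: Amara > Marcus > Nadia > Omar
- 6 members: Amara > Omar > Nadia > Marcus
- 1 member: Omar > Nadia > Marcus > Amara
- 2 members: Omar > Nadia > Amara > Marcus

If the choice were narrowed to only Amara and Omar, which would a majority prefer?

Amara

Voters preferring Amara to Omar: 13; preferring Omar to Amara: 3.
Amara wins the head-to-head.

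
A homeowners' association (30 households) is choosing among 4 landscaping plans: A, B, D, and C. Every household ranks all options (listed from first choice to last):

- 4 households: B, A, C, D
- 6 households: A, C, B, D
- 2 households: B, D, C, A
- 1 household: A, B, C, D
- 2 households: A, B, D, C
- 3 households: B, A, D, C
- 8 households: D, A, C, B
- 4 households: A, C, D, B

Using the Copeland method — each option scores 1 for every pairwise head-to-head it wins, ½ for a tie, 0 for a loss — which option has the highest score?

A: beats B, D, and C → score 3.
B: beats D; loses to A and C → score 1.
D: ties C; loses to A and B → score 0.5.
C: beats B; ties D; loses to A → score 1.5.
A has the best pairwise record.

A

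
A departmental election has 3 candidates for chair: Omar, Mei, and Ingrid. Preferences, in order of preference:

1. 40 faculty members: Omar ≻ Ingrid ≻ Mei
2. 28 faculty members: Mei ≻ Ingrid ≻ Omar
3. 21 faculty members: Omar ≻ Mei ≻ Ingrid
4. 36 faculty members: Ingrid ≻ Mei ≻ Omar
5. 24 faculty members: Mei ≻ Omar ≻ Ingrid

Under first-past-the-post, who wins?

First-place votes: Omar 61, Mei 52, Ingrid 36.
Omar has the most first-place votes.

Omar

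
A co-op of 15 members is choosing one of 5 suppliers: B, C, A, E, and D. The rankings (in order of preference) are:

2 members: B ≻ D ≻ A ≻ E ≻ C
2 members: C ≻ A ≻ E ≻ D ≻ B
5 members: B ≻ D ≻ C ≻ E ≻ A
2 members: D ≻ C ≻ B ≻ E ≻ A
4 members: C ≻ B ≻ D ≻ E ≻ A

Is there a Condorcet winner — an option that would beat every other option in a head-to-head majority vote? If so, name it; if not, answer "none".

Checking pairwise contests:
C beats B 8–7.
D beats C 9–6.
B beats A 13–2.
B beats E 13–2.
B beats D 11–4.
Every option loses at least one head-to-head, so there is no Condorcet winner.

none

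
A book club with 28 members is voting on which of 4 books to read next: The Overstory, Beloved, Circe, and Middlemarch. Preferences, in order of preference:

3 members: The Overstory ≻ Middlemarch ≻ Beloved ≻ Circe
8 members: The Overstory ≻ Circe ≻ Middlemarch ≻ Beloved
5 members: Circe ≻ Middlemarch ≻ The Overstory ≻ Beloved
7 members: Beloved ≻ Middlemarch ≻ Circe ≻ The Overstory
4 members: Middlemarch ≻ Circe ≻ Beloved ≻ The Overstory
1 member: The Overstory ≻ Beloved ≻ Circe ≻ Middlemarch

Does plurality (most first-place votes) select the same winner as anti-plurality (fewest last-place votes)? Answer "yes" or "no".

Plurality — first-place votes: The Overstory 12, Beloved 7, Circe 5, Middlemarch 4. Winner: The Overstory.
Anti-plurality — last-place votes: The Overstory 11, Beloved 13, Circe 3, Middlemarch 1. Winner: Middlemarch.
The two methods disagree.

no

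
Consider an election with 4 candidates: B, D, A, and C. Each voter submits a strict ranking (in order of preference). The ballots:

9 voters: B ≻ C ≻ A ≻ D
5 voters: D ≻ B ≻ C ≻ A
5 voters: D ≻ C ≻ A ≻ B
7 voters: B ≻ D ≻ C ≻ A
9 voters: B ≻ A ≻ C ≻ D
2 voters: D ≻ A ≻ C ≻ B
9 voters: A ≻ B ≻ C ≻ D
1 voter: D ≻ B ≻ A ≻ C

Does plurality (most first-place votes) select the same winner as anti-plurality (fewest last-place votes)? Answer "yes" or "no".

no

Plurality — first-place votes: B 25, D 13, A 9, C 0. Winner: B.
Anti-plurality — last-place votes: B 7, D 27, A 12, C 1. Winner: C.
The two methods disagree.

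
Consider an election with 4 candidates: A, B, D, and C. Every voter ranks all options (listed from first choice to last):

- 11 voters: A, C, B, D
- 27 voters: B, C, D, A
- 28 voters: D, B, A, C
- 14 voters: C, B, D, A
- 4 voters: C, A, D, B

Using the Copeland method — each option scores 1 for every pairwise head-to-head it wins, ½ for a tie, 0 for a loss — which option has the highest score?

B

A: loses to B, D, and C → score 0.
B: beats A, D, and C → score 3.
D: beats A; loses to B and C → score 1.
C: beats A and D; loses to B → score 2.
B has the best pairwise record.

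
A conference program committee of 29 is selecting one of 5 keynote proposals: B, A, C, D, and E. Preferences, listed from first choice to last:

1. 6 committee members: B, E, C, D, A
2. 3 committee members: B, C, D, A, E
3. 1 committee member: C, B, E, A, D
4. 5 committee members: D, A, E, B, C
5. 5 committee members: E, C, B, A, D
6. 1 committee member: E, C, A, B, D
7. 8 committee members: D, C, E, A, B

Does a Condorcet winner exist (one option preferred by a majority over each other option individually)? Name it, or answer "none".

none

Checking pairwise contests:
C beats B 15–14.
B beats A 15–14.
E beats C 17–12.
B beats D 16–13.
D beats E 16–13.
Every option loses at least one head-to-head, so there is no Condorcet winner.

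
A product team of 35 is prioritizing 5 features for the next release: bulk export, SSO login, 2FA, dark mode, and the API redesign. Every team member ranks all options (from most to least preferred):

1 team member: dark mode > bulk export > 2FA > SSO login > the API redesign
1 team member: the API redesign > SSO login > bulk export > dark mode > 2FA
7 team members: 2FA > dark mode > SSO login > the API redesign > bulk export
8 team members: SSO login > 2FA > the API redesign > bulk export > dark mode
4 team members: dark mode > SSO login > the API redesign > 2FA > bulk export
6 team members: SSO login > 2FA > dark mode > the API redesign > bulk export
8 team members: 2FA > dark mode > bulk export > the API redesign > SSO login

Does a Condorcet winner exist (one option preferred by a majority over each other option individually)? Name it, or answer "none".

Checking pairwise contests:
SSO login beats bulk export 26–9.
dark mode beats SSO login 20–15.
SSO login beats 2FA 19–16.
2FA beats dark mode 29–6.
SSO login beats the API redesign 26–9.
Every option loses at least one head-to-head, so there is no Condorcet winner.

none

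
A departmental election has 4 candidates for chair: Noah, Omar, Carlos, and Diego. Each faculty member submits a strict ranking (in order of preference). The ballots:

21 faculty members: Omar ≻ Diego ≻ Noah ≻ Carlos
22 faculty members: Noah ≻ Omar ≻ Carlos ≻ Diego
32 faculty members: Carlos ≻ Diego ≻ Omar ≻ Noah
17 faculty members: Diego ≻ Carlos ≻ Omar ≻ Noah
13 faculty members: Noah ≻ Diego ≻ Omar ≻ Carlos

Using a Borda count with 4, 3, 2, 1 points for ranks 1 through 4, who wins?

Diego

Noah: 21·2 + 22·4 + 32·1 + 17·1 + 13·4 = 231
Omar: 21·4 + 22·3 + 32·2 + 17·2 + 13·2 = 274
Carlos: 21·1 + 22·2 + 32·4 + 17·3 + 13·1 = 257
Diego: 21·3 + 22·1 + 32·3 + 17·4 + 13·3 = 288
Diego has the highest Borda score (288).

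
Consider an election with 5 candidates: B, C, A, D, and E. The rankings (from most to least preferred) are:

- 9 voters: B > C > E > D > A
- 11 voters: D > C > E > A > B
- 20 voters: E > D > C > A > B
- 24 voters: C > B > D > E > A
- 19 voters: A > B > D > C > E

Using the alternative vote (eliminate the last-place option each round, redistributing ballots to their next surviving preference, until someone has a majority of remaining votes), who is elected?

C

Round 1: B 9, C 24, A 19, D 11, E 20. Eliminate B.
Round 2: C 33, A 19, D 11, E 20. Eliminate D.
Round 3: C 44, A 19, E 20. C has a majority.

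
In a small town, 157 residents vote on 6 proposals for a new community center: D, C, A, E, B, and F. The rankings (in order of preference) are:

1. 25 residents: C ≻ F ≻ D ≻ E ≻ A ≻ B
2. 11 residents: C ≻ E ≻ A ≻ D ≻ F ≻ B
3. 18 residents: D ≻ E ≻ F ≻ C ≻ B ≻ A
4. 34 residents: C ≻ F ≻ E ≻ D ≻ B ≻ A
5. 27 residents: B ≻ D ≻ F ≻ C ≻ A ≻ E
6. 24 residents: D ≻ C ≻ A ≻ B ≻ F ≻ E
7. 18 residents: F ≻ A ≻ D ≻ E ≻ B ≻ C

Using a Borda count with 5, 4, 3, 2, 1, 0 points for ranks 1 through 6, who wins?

D

D: 25·3 + 11·2 + 18·5 + 34·2 + 27·4 + 24·5 + 18·3 = 537
C: 25·5 + 11·5 + 18·2 + 34·5 + 27·2 + 24·4 + 18·0 = 536
A: 25·1 + 11·3 + 18·0 + 34·0 + 27·1 + 24·3 + 18·4 = 229
E: 25·2 + 11·4 + 18·4 + 34·3 + 27·0 + 24·0 + 18·2 = 304
B: 25·0 + 11·0 + 18·1 + 34·1 + 27·5 + 24·2 + 18·1 = 253
F: 25·4 + 11·1 + 18·3 + 34·4 + 27·3 + 24·1 + 18·5 = 496
D has the highest Borda score (537).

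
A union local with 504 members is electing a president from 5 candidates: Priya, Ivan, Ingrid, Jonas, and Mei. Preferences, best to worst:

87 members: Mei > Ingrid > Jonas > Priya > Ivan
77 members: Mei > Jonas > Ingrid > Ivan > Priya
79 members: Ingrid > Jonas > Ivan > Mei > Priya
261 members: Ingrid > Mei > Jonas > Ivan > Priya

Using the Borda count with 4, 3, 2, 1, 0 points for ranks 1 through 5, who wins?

Ingrid

Priya: 87·1 + 77·0 + 79·0 + 261·0 = 87
Ivan: 87·0 + 77·1 + 79·2 + 261·1 = 496
Ingrid: 87·3 + 77·2 + 79·4 + 261·4 = 1775
Jonas: 87·2 + 77·3 + 79·3 + 261·2 = 1164
Mei: 87·4 + 77·4 + 79·1 + 261·3 = 1518
Ingrid has the highest Borda score (1775).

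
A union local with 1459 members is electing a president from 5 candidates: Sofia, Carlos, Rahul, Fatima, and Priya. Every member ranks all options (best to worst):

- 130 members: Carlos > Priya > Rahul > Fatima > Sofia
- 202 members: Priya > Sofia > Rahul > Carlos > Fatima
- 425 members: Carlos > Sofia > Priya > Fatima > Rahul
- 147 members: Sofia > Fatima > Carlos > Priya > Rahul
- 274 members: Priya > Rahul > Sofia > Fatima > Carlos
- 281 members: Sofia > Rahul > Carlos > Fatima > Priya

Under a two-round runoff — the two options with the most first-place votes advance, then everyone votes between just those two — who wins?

Round 1 first-place votes: Sofia 428, Carlos 555, Rahul 0, Fatima 0, Priya 476.
Carlos and Priya advance.
Runoff: Carlos is preferred to Priya by 983 voters; Priya by 476.
Carlos wins the runoff.

Carlos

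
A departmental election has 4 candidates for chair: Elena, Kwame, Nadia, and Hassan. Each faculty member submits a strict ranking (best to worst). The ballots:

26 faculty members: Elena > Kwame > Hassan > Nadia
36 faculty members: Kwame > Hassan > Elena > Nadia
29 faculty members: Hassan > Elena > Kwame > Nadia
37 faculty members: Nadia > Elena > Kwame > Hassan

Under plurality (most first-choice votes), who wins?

First-place votes: Elena 26, Kwame 36, Nadia 37, Hassan 29.
Nadia has the most first-place votes.

Nadia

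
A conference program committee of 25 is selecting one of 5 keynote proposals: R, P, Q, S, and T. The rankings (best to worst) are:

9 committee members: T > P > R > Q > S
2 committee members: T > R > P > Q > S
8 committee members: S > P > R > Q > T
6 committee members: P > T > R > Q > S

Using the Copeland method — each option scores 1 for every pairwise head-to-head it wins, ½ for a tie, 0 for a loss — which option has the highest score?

P

R: beats Q and S; loses to P and T → score 2.
P: beats R, Q, S, and T → score 4.
Q: beats S; loses to R, P, and T → score 1.
S: loses to R, P, Q, and T → score 0.
T: beats R, Q, and S; loses to P → score 3.
P has the best pairwise record.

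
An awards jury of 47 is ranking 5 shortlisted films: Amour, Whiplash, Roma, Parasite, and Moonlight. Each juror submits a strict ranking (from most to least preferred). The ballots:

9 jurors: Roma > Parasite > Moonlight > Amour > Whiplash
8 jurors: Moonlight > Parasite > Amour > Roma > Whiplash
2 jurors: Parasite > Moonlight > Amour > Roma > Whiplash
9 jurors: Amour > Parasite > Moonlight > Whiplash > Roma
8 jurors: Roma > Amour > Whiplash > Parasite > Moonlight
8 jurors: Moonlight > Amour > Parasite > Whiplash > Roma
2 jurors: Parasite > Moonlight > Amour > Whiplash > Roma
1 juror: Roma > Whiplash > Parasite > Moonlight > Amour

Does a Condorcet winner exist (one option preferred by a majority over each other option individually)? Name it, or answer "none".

Checking pairwise contests:
Moonlight beats Amour 30–17.
Amour beats Whiplash 46–1.
Amour beats Roma 29–18.
Amour beats Parasite 25–22.
Parasite beats Moonlight 31–16.
Every option loses at least one head-to-head, so there is no Condorcet winner.

none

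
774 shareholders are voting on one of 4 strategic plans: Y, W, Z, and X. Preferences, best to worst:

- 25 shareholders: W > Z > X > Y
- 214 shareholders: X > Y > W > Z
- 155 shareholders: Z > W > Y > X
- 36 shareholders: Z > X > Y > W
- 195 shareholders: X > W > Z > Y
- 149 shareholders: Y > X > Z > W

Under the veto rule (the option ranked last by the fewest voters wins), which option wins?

Last-place votes: Y 220, W 185, Z 214, X 155.
X is ranked last by the fewest voters, so X wins.

X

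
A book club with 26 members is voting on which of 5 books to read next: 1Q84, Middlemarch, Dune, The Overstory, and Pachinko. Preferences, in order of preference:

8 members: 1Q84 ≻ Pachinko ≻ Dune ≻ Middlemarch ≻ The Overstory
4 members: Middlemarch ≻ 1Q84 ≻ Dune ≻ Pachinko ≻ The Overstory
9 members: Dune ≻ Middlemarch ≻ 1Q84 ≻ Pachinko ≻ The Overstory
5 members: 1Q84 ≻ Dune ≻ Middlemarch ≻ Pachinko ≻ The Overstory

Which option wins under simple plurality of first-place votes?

First-place votes: 1Q84 13, Middlemarch 4, Dune 9, The Overstory 0, Pachinko 0.
1Q84 has the most first-place votes.

1Q84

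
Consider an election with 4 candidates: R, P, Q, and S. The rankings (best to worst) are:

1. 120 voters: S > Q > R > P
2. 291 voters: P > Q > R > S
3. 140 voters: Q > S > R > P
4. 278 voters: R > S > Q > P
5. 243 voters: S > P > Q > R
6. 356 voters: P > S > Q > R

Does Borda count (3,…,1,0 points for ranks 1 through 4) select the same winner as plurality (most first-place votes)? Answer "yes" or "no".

Borda — scores: R 1385, P 2427, Q 2119, S 2637. Winner: S.
Plurality — first-place votes: R 278, P 647, Q 140, S 363. Winner: P.
The two methods disagree.

no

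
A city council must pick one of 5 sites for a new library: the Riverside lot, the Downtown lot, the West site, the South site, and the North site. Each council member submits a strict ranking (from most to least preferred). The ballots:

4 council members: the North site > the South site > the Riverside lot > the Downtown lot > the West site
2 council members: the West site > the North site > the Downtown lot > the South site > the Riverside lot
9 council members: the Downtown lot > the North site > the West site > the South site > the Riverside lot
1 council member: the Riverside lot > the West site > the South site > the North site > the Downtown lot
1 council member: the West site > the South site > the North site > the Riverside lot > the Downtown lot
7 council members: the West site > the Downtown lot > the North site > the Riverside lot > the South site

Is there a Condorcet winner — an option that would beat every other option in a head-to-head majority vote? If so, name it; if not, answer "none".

the Downtown lot

the Downtown lot vs the Riverside lot: 18–6 for the Downtown lot.
the Downtown lot vs the West site: 13–11 for the Downtown lot.
the Downtown lot vs the South site: 18–6 for the Downtown lot.
the Downtown lot vs the North site: 16–8 for the Downtown lot.
the Downtown lot beats every other option head-to-head.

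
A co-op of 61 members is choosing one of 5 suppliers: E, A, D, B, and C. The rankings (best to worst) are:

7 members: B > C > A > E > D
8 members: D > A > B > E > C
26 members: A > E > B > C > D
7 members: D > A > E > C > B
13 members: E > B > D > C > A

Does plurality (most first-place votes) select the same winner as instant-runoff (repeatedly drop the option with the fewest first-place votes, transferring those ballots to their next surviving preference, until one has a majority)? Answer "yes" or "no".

yes

Plurality — first-place votes: E 13, A 26, D 15, B 7, C 0. Winner: A.
Instant-runoff — R1 E 13, A 26, D 15, B 7, C 0 (C out); R2 E 13, A 26, D 15, B 7 (B out); R3 E 13, A 33, D 15 (A winner). Winner: A.
The two methods agree.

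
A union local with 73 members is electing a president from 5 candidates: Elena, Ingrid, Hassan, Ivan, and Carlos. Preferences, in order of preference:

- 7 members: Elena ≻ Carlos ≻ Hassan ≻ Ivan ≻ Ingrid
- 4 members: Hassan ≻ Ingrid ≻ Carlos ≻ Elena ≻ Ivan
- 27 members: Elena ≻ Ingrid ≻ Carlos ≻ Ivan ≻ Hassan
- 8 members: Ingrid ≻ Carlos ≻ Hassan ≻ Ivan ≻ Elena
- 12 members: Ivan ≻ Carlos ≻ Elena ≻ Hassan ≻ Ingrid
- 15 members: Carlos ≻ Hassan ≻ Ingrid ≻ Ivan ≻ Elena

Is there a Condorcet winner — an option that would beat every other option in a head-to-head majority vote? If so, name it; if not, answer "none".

Checking pairwise contests:
Carlos beats Elena 39–34.
Elena beats Ingrid 46–27.
Elena beats Hassan 46–27.
Elena beats Ivan 38–35.
Ingrid beats Carlos 39–34.
Every option loses at least one head-to-head, so there is no Condorcet winner.

none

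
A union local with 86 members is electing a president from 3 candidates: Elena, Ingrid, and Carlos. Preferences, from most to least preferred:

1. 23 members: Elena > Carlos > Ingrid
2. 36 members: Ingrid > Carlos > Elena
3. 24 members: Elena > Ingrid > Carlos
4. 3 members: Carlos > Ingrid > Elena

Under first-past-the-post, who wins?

Elena

First-place votes: Elena 47, Ingrid 36, Carlos 3.
Elena has the most first-place votes.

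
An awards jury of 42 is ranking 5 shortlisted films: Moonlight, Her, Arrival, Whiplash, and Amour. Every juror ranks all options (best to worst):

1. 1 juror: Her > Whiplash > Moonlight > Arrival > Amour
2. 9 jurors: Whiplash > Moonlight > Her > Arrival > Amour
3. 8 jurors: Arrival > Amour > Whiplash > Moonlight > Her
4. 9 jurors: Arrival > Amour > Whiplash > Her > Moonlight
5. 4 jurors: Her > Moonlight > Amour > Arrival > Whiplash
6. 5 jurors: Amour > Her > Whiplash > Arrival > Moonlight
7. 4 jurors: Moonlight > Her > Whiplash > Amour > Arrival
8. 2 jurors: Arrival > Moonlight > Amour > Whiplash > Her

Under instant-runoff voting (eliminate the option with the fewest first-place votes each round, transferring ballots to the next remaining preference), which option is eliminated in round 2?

Round 1: Moonlight 4, Her 5, Arrival 19, Whiplash 9, Amour 5. Eliminate Moonlight.
Round 2: Her 9, Arrival 19, Whiplash 9, Amour 5. Eliminate Amour.

Amour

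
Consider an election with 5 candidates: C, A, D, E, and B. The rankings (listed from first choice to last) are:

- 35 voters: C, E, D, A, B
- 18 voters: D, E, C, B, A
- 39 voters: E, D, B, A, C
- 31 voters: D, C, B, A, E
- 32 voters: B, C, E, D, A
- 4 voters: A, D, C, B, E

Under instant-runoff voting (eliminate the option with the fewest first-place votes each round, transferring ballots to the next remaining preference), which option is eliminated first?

Round 1: C 35, A 4, D 49, E 39, B 32. Eliminate A.

A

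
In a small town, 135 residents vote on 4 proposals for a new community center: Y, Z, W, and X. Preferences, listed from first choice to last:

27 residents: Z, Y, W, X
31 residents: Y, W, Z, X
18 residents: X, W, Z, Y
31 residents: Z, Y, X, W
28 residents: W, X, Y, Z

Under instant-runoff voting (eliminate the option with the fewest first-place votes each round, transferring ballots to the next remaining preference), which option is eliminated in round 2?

Round 1: Y 31, Z 58, W 28, X 18. Eliminate X.
Round 2: Y 31, Z 58, W 46. Eliminate Y.

Y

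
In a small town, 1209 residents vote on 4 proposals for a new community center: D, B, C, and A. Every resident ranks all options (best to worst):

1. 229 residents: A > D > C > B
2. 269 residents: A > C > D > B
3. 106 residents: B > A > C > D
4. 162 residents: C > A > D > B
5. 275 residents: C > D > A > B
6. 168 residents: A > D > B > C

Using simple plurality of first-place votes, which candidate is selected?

First-place votes: D 0, B 106, C 437, A 666.
A has the most first-place votes.

A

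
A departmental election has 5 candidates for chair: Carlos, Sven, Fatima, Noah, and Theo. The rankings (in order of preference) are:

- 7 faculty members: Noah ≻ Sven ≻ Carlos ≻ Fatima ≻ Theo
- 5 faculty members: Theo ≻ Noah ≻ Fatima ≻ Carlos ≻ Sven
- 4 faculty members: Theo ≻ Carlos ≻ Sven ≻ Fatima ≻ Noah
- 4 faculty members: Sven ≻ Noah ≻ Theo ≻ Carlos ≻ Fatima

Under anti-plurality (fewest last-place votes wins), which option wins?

Last-place votes: Carlos 0, Sven 5, Fatima 4, Noah 4, Theo 7.
Carlos is ranked last by the fewest voters, so Carlos wins.

Carlos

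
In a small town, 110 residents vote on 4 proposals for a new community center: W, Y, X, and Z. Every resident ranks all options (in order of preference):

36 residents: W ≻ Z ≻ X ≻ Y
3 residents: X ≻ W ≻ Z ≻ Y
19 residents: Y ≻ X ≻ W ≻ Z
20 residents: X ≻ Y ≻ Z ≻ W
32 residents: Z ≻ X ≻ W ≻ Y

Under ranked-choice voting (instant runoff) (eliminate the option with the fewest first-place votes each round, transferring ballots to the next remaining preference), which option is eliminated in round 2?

Round 1: W 36, Y 19, X 23, Z 32. Eliminate Y.
Round 2: W 36, X 42, Z 32. Eliminate Z.

Z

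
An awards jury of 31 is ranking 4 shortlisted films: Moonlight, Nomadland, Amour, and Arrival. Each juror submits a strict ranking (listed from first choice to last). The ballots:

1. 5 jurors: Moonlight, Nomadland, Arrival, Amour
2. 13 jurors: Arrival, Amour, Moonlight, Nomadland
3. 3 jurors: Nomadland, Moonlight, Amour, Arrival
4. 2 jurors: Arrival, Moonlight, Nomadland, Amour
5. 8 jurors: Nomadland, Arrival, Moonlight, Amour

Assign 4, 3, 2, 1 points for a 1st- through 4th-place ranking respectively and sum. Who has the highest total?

Arrival

Moonlight: 5·4 + 13·2 + 3·3 + 2·3 + 8·2 = 77
Nomadland: 5·3 + 13·1 + 3·4 + 2·2 + 8·4 = 76
Amour: 5·1 + 13·3 + 3·2 + 2·1 + 8·1 = 60
Arrival: 5·2 + 13·4 + 3·1 + 2·4 + 8·3 = 97
Arrival has the highest Borda score (97).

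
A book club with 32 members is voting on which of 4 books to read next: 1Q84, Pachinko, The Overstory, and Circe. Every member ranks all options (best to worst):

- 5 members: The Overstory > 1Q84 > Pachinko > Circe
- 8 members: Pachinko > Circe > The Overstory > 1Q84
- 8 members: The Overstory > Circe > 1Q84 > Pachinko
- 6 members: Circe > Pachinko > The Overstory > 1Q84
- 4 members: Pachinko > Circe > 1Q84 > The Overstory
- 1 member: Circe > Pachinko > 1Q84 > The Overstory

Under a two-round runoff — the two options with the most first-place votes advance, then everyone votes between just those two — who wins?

Pachinko

Round 1 first-place votes: 1Q84 0, Pachinko 12, The Overstory 13, Circe 7.
The Overstory and Pachinko advance.
Runoff: The Overstory is preferred to Pachinko by 13 voters; Pachinko by 19.
Pachinko wins the runoff.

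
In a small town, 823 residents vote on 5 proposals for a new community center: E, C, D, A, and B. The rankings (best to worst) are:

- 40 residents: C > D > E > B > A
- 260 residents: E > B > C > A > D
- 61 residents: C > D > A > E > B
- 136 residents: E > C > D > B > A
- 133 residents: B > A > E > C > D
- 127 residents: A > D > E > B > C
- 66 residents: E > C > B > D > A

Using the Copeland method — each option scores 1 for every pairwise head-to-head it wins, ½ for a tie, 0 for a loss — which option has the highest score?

E: beats C, D, A, and B → score 4.
C: beats D and A; loses to E and B → score 2.
D: loses to E, C, A, and B → score 0.
A: beats D; loses to E, C, and B → score 1.
B: beats C, D, and A; loses to E → score 3.
E has the best pairwise record.

E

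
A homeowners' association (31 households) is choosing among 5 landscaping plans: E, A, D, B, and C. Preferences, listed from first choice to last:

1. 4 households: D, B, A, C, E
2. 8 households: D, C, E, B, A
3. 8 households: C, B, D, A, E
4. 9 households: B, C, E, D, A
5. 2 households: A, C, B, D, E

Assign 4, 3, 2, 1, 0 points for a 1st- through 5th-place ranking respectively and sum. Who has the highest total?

C

E: 4·0 + 8·2 + 8·0 + 9·2 + 2·0 = 34
A: 4·2 + 8·0 + 8·1 + 9·0 + 2·4 = 24
D: 4·4 + 8·4 + 8·2 + 9·1 + 2·1 = 75
B: 4·3 + 8·1 + 8·3 + 9·4 + 2·2 = 84
C: 4·1 + 8·3 + 8·4 + 9·3 + 2·3 = 93
C has the highest Borda score (93).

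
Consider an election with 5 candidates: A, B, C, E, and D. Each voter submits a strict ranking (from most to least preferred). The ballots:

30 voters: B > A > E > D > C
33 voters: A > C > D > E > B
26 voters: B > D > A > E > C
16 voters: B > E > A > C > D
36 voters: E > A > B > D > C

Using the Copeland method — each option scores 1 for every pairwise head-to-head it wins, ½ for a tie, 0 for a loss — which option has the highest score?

A: beats C, E, and D; loses to B → score 3.
B: beats A, C, E, and D → score 4.
C: loses to A, B, E, and D → score 0.
E: beats C and D; loses to A and B → score 2.
D: beats C; loses to A, B, and E → score 1.
B has the best pairwise record.

B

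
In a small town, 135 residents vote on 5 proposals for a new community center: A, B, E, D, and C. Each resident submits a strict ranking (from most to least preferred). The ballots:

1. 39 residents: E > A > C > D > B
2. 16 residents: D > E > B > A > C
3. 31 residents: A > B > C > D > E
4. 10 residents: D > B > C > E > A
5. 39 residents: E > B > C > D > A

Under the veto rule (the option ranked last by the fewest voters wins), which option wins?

Last-place votes: A 49, B 39, E 31, D 0, C 16.
D is ranked last by the fewest voters, so D wins.

D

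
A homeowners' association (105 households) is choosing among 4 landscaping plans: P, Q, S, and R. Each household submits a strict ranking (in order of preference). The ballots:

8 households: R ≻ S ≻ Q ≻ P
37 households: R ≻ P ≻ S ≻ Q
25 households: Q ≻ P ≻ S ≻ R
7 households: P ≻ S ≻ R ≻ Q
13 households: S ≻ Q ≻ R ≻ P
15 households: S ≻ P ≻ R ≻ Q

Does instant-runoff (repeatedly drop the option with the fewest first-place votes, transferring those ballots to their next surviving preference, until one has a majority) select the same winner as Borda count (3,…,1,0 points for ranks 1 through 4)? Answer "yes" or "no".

Instant-runoff — R1 P 7, Q 25, S 28, R 45 (P out); R2 Q 25, S 35, R 45 (Q out); R3 S 60, R 45 (S winner). Winner: S.
Borda — scores: P 175, Q 109, S 176, R 170. Winner: S.
The two methods agree.

yes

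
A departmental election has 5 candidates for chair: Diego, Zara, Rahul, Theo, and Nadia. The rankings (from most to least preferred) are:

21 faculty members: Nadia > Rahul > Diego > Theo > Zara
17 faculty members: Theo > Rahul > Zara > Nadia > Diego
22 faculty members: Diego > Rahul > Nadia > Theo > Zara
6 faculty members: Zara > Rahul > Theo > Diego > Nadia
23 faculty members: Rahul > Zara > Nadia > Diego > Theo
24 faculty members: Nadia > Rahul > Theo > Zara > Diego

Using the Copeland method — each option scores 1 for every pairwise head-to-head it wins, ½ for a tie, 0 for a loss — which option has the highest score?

Diego: beats Theo; loses to Zara, Rahul, and Nadia → score 1.
Zara: beats Diego; loses to Rahul, Theo, and Nadia → score 1.
Rahul: beats Diego, Zara, Theo, and Nadia → score 4.
Theo: beats Zara; loses to Diego, Rahul, and Nadia → score 1.
Nadia: beats Diego, Zara, and Theo; loses to Rahul → score 3.
Rahul has the best pairwise record.

Rahul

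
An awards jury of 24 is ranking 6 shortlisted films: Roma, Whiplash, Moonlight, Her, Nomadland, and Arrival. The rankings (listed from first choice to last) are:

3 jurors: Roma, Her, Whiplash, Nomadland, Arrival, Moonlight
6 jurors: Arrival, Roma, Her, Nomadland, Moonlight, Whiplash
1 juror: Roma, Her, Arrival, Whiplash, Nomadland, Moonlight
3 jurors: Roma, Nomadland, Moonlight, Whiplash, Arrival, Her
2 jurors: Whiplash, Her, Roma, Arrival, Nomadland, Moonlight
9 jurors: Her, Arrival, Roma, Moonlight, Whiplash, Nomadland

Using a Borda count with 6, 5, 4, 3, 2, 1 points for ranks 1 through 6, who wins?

Roma: 3·6 + 6·5 + 1·6 + 3·6 + 2·4 + 9·4 = 116
Whiplash: 3·4 + 6·1 + 1·3 + 3·3 + 2·6 + 9·2 = 60
Moonlight: 3·1 + 6·2 + 1·1 + 3·4 + 2·1 + 9·3 = 57
Her: 3·5 + 6·4 + 1·5 + 3·1 + 2·5 + 9·6 = 111
Nomadland: 3·3 + 6·3 + 1·2 + 3·5 + 2·2 + 9·1 = 57
Arrival: 3·2 + 6·6 + 1·4 + 3·2 + 2·3 + 9·5 = 103
Roma has the highest Borda score (116).

Roma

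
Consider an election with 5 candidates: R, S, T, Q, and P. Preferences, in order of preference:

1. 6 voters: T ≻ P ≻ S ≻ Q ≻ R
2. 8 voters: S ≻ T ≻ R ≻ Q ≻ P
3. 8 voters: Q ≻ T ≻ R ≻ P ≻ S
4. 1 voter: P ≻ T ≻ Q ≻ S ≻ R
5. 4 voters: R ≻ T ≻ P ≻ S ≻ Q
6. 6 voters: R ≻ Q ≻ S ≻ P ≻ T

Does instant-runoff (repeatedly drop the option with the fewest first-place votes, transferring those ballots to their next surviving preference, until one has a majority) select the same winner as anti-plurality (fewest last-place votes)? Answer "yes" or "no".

no

Instant-runoff — R1 R 10, S 8, T 6, Q 8, P 1 (P out); R2 R 10, S 8, T 7, Q 8 (T out); R3 R 10, S 14, Q 9 (Q out); R4 R 18, S 15 (R winner). Winner: R.
Anti-plurality — last-place votes: R 7, S 8, T 6, Q 4, P 8. Winner: Q.
The two methods disagree.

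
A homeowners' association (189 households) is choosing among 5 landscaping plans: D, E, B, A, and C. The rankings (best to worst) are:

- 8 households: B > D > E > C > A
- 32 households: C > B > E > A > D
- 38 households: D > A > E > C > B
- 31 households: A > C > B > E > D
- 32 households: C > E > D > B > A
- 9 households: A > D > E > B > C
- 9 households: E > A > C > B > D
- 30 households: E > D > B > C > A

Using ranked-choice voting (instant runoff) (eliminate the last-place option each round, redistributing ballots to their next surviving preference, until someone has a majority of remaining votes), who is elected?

Round 1: D 38, E 39, B 8, A 40, C 64. Eliminate B.
Round 2: D 46, E 39, A 40, C 64. Eliminate E.
Round 3: D 76, A 49, C 64. Eliminate A.
Round 4: D 85, C 104. C has a majority.

C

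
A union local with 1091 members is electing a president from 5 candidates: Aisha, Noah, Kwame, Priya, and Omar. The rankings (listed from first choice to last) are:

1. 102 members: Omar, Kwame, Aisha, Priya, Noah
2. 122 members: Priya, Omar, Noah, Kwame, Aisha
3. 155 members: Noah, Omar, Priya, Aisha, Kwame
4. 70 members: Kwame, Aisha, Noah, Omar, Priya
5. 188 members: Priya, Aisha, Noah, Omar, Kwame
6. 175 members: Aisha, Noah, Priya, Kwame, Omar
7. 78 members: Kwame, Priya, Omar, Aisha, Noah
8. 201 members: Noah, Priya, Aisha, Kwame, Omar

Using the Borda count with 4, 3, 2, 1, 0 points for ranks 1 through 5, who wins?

Aisha: 102·2 + 122·0 + 155·1 + 70·3 + 188·3 + 175·4 + 78·1 + 201·2 = 2313
Noah: 102·0 + 122·2 + 155·4 + 70·2 + 188·2 + 175·3 + 78·0 + 201·4 = 2709
Kwame: 102·3 + 122·1 + 155·0 + 70·4 + 188·0 + 175·1 + 78·4 + 201·1 = 1396
Priya: 102·1 + 122·4 + 155·2 + 70·0 + 188·4 + 175·2 + 78·3 + 201·3 = 2839
Omar: 102·4 + 122·3 + 155·3 + 70·1 + 188·1 + 175·0 + 78·2 + 201·0 = 1653
Priya has the highest Borda score (2839).

Priya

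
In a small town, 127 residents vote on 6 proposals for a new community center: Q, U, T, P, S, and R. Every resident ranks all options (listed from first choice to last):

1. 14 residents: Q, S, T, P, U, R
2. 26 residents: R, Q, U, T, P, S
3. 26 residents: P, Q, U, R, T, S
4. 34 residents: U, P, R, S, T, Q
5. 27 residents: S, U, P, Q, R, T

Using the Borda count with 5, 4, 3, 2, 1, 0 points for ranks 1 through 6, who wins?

Q: 14·5 + 26·4 + 26·4 + 34·0 + 27·2 = 332
U: 14·1 + 26·3 + 26·3 + 34·5 + 27·4 = 448
T: 14·3 + 26·2 + 26·1 + 34·1 + 27·0 = 154
P: 14·2 + 26·1 + 26·5 + 34·4 + 27·3 = 401
S: 14·4 + 26·0 + 26·0 + 34·2 + 27·5 = 259
R: 14·0 + 26·5 + 26·2 + 34·3 + 27·1 = 311
U has the highest Borda score (448).

U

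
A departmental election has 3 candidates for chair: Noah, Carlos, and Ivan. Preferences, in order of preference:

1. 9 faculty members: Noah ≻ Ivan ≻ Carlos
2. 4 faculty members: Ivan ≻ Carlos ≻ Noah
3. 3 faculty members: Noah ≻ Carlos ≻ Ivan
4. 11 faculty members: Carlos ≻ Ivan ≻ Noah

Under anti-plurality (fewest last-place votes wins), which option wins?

Last-place votes: Noah 15, Carlos 9, Ivan 3.
Ivan is ranked last by the fewest voters, so Ivan wins.

Ivan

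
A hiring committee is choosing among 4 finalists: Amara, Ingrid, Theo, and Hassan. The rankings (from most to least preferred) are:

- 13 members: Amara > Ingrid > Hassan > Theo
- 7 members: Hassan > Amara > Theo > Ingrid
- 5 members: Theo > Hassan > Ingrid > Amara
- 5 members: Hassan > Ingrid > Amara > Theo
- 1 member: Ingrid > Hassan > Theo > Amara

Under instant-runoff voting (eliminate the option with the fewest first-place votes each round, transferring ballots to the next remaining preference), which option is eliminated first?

Round 1: Amara 13, Ingrid 1, Theo 5, Hassan 12. Eliminate Ingrid.

Ingrid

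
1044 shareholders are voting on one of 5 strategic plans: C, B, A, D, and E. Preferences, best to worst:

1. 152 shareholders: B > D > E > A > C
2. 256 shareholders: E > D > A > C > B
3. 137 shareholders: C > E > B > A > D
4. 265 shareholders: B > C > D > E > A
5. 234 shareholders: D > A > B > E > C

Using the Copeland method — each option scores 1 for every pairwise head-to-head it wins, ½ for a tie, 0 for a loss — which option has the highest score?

C: loses to B, A, D, and E → score 0.
B: beats C, A, D, and E → score 4.
A: beats C; loses to B, D, and E → score 1.
D: beats C, A, and E; loses to B → score 3.
E: beats C and A; loses to B and D → score 2.
B has the best pairwise record.

B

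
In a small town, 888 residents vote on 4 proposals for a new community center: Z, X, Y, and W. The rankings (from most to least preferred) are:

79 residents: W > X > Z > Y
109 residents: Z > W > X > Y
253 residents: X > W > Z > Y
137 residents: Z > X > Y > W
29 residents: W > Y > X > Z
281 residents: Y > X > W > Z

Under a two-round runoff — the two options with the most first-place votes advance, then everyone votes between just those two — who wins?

Round 1 first-place votes: Z 246, X 253, Y 281, W 108.
Y and X advance.
Runoff: Y is preferred to X by 310 voters; X by 578.
X wins the runoff.

X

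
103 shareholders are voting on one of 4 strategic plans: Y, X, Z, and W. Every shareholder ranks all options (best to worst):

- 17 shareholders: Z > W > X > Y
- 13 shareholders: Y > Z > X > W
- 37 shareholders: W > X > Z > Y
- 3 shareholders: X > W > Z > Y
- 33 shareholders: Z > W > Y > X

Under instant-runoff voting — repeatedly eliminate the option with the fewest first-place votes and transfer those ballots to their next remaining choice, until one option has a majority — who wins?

Round 1: Y 13, X 3, Z 50, W 37. Eliminate X.
Round 2: Y 13, Z 50, W 40. Eliminate Y.
Round 3: Z 63, W 40. Z has a majority.

Z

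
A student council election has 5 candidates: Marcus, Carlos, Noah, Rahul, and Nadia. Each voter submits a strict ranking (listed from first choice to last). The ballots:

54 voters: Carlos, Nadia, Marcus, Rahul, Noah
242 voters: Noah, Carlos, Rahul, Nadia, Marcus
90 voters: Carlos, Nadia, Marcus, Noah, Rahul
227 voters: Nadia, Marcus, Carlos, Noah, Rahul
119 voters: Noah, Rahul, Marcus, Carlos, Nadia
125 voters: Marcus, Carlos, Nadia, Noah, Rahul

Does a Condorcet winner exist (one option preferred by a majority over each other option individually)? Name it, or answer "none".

none

Checking pairwise contests:
Nadia beats Marcus 613–244.
Marcus beats Carlos 471–386.
Marcus beats Noah 496–361.
Marcus beats Rahul 496–361.
Carlos beats Nadia 630–227.
Every option loses at least one head-to-head, so there is no Condorcet winner.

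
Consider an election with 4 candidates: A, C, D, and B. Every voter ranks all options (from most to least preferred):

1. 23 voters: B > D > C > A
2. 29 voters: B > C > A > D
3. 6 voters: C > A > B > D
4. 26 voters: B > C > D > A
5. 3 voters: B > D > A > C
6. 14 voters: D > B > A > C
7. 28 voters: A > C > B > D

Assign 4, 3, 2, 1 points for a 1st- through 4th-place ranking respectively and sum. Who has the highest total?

A: 23·1 + 29·2 + 6·3 + 26·1 + 3·2 + 14·2 + 28·4 = 271
C: 23·2 + 29·3 + 6·4 + 26·3 + 3·1 + 14·1 + 28·3 = 336
D: 23·3 + 29·1 + 6·1 + 26·2 + 3·3 + 14·4 + 28·1 = 249
B: 23·4 + 29·4 + 6·2 + 26·4 + 3·4 + 14·3 + 28·2 = 434
B has the highest Borda score (434).

B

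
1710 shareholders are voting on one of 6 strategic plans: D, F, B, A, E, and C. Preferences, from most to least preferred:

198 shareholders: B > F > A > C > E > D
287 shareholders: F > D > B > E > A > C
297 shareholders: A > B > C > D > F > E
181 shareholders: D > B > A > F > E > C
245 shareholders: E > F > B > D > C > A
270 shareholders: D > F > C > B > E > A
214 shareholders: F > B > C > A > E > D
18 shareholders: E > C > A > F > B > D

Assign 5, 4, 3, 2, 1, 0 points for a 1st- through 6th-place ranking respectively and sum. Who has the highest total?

F

D: 198·0 + 287·4 + 297·2 + 181·5 + 245·2 + 270·5 + 214·0 + 18·0 = 4487
F: 198·4 + 287·5 + 297·1 + 181·2 + 245·4 + 270·4 + 214·5 + 18·2 = 6052
B: 198·5 + 287·3 + 297·4 + 181·4 + 245·3 + 270·2 + 214·4 + 18·1 = 5912
A: 198·3 + 287·1 + 297·5 + 181·3 + 245·0 + 270·0 + 214·2 + 18·3 = 3391
E: 198·1 + 287·2 + 297·0 + 181·1 + 245·5 + 270·1 + 214·1 + 18·5 = 2752
C: 198·2 + 287·0 + 297·3 + 181·0 + 245·1 + 270·3 + 214·3 + 18·4 = 3056
F has the highest Borda score (6052).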